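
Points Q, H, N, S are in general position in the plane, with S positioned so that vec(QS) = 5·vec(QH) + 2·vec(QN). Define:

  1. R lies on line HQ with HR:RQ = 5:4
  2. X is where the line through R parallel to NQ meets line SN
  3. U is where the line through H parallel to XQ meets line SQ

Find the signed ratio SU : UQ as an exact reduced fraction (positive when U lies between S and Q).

Assign Q = (0, 0), H = (1, 0), N = (0, 1), S = (5, 2) — the answer is frame-independent, so this choice is without loss of generality.
1. R lies on line HQ with HR:RQ = 5:4 ⇒ R = (4/9, 0)
2. X is where the line through R parallel to NQ meets line SN ⇒ X = (4/9, 49/45)
3. U is where the line through H parallel to XQ meets line SQ ⇒ U = (49/41, 98/205)
U = S + t·(Q−S) with t = 156/205, so SU:UQ = t:(1−t) = 156/205:49/205

SU:UQ = 156/49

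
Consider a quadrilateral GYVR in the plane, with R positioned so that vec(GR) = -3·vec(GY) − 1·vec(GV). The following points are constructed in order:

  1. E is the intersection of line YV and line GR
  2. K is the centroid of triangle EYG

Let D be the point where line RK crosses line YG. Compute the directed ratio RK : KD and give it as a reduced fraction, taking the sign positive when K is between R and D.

RK:KD = -13

Set G = (0, 0), Y = (1, 0), V = (0, 1), R = (-3, -1); any affine frame gives the same invariant.
1. E is the intersection of line YV and line GR ⇒ E = (3/4, 1/4)
2. K is the centroid of triangle EYG ⇒ K = (7/12, 1/12)
line RK meets YG at D = (4/13, 0)
K = R + t·(D−R) with t = 13/12, so RK:KD = 13/12:-1/12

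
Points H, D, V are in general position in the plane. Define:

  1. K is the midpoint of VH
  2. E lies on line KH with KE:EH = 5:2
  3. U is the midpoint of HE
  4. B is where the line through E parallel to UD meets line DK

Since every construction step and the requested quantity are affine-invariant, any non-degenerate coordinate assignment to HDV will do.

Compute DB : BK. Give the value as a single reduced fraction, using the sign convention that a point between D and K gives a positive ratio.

Assign H = (0, 0), D = (1, 0), V = (0, 1) — the answer is frame-independent, so this choice is without loss of generality.
1. K is the midpoint of VH ⇒ K = (0, 1/2)
2. E lies on line KH with KE:EH = 5:2 ⇒ E = (0, 1/7)
3. U is the midpoint of HE ⇒ U = (0, 1/14)
4. B is where the line through E parallel to UD meets line DK ⇒ B = (5/6, 1/12)
B = D + t·(K−D) with t = 1/6, so DB:BK = t:(1−t) = 1/6:5/6

DB:BK = 1/5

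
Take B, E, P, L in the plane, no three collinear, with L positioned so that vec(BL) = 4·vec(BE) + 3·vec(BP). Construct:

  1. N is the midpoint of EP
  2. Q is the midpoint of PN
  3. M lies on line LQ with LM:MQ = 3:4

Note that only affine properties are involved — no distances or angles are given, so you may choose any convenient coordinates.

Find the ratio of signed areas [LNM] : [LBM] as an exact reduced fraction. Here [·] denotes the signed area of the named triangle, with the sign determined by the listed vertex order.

[LNM]:[LBM] = 2/3

Choose coordinates B = (0, 0), E = (1, 0), P = (0, 1), L = (4, 3).
1. N is the midpoint of EP ⇒ N = (1/2, 1/2)
2. Q is the midpoint of PN ⇒ Q = (1/4, 3/4)
3. M lies on line LQ with LM:MQ = 3:4 ⇒ M = (67/28, 57/28)
2·[LNM] = -9/14, 2·[LBM] = -27/28
[LNM]:[LBM] = -9/14:-27/28 = 2/3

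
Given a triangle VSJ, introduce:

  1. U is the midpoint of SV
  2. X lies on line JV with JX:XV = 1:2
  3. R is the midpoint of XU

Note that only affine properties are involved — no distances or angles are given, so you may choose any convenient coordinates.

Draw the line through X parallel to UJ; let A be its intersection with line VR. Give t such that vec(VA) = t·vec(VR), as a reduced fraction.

t = 4/5

Set V = (0, 0), S = (1, 0), J = (0, 1); any affine frame gives the same invariant.
1. U is the midpoint of SV ⇒ U = (1/2, 0)
2. X lies on line JV with JX:XV = 1:2 ⇒ X = (0, 2/3)
3. R is the midpoint of XU ⇒ R = (1/4, 1/3)
through X parallel to UJ: direction (-1/2, 1); meets VR at A = (1/5, 4/15)
A = V + t·(R−V) with t = 4/5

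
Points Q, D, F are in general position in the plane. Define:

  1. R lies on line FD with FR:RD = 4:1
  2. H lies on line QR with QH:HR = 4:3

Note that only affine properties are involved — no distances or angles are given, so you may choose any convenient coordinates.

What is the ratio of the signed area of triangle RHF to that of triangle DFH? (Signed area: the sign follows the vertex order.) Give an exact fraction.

[RHF]:[DFH] = -4/5

Work in coordinates with Q = (0, 0), D = (1, 0), F = (0, 1).
1. R lies on line FD with FR:RD = 4:1 ⇒ R = (4/5, 1/5)
2. H lies on line QR with QH:HR = 4:3 ⇒ H = (16/35, 4/35)
2·[RHF] = -12/35, 2·[DFH] = 3/7
[RHF]:[DFH] = -12/35:3/7 = -4/5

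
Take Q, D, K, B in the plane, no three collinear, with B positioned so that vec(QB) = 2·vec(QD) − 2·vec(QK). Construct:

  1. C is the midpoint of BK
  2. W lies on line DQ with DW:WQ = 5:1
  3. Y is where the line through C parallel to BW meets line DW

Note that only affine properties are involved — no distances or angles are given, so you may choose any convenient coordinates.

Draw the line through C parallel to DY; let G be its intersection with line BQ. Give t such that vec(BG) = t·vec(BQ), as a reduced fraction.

Set Q = (0, 0), D = (1, 0), K = (0, 1), B = (2, -2); any affine frame gives the same invariant.
1. C is the midpoint of BK ⇒ C = (1, -1/2)
2. W lies on line DQ with DW:WQ = 5:1 ⇒ W = (1/6, 0)
3. Y is where the line through C parallel to BW meets line DW ⇒ Y = (13/24, 0)
through C parallel to DY: direction (-11/24, 0); meets BQ at G = (1/2, -1/2)
G = B + t·(Q−B) with t = 3/4

t = 3/4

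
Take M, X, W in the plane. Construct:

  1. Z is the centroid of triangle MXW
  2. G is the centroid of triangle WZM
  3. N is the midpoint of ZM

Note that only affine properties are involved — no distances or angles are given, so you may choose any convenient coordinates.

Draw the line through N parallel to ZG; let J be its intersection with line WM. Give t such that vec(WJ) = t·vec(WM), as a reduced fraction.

t = 3/4

Work in coordinates with M = (0, 0), X = (1, 0), W = (0, 1).
1. Z is the centroid of triangle MXW ⇒ Z = (1/3, 1/3)
2. G is the centroid of triangle WZM ⇒ G = (1/9, 4/9)
3. N is the midpoint of ZM ⇒ N = (1/6, 1/6)
through N parallel to ZG: direction (-2/9, 1/9); meets WM at J = (0, 1/4)
J = W + t·(M−W) with t = 3/4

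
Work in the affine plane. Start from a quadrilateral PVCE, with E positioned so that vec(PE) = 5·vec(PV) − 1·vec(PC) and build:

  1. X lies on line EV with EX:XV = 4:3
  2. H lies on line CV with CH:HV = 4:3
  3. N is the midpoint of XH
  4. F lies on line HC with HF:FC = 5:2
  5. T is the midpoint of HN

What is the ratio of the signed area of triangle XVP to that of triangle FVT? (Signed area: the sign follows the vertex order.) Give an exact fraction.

[XVP]:[FVT] = 196/123

Assign P = (0, 0), V = (1, 0), C = (0, 1), E = (5, -1) — the answer is frame-independent, so this choice is without loss of generality.
1. X lies on line EV with EX:XV = 4:3 ⇒ X = (19/7, -3/7)
2. H lies on line CV with CH:HV = 4:3 ⇒ H = (4/7, 3/7)
3. N is the midpoint of XH ⇒ N = (23/14, 0)
4. F lies on line HC with HF:FC = 5:2 ⇒ F = (8/49, 41/49)
5. T is the midpoint of HN ⇒ T = (31/28, 3/14)
2·[XVP] = 3/7, 2·[FVT] = 369/1372
[XVP]:[FVT] = 3/7:369/1372 = 196/123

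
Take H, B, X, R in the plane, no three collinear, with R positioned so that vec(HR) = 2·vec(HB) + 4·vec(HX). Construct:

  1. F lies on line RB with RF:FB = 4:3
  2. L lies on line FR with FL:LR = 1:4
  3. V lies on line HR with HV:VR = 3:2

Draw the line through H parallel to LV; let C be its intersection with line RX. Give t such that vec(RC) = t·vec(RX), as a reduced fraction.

t = 16/13

Work in coordinates with H = (0, 0), B = (1, 0), X = (0, 1), R = (2, 4).
1. F lies on line RB with RF:FB = 4:3 ⇒ F = (10/7, 12/7)
2. L lies on line FR with FL:LR = 1:4 ⇒ L = (54/35, 76/35)
3. V lies on line HR with HV:VR = 3:2 ⇒ V = (6/5, 12/5)
through H parallel to LV: direction (-12/35, 8/35); meets RX at C = (-6/13, 4/13)
C = R + t·(X−R) with t = 16/13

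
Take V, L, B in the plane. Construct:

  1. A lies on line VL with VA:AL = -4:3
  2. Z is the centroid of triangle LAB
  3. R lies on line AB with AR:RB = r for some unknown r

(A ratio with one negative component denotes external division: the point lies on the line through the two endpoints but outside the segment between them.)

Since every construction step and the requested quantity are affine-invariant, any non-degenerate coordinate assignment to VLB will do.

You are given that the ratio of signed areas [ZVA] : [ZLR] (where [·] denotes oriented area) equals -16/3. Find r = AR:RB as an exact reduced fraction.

r = 5/3

Choose coordinates V = (0, 0), L = (1, 0), B = (0, 1).
1. A lies on line VL with VA:AL = -4:3 ⇒ A = (4, 0)
2. Z is the centroid of triangle LAB ⇒ Z = (5/3, 1/3)
3. With AR:RB = r, write λ = r/(r+1) so R = A + λ·(B−A); R is affine-linear in λ
Every point depending on R is an affine combination of R and λ-independent points, so each such coordinate is linear in λ; the λ² term in each signed area is a multiple of (B−A)×(B−A) = 0, so 2·[ZVA] and 2·[ZLR] are each linear in λ. Evaluating at λ=0 and λ=1:
  2·[ZVA] = 4/3,   2·[ZLR] = -2·λ + 1
So [ZVA]:[ZLR] = (4/3) / (-2·λ + 1). Setting this equal to -16/3:
  4/3 = -16/3·(-2·λ + 1)  ⇒  λ = 5/8
Then r = λ/(1−λ) = (5/8)/(3/8) = 5/3. Check: with r = 5/3, R = (3/2, 5/8) and [ZVA]:[ZLR] = -16/3 as required.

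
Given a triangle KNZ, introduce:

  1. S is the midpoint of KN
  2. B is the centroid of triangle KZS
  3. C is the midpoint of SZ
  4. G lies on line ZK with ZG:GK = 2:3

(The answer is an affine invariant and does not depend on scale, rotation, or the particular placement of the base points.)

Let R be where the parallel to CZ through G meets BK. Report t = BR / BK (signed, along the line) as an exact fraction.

t = 1/10

Work in coordinates with K = (0, 0), N = (1, 0), Z = (0, 1).
1. S is the midpoint of KN ⇒ S = (1/2, 0)
2. B is the centroid of triangle KZS ⇒ B = (1/6, 1/3)
3. C is the midpoint of SZ ⇒ C = (1/4, 1/2)
4. G lies on line ZK with ZG:GK = 2:3 ⇒ G = (0, 3/5)
through G parallel to CZ: direction (-1/4, 1/2); meets BK at R = (3/20, 3/10)
R = B + t·(K−B) with t = 1/10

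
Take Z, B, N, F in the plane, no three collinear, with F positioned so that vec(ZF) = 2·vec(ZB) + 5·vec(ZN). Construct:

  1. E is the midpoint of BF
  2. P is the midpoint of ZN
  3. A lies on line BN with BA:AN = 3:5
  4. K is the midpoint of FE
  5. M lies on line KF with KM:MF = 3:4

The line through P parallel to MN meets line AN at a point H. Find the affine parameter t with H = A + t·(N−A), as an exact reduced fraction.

t = 32/45

Assign Z = (0, 0), B = (1, 0), N = (0, 1), F = (2, 5) — the answer is frame-independent, so this choice is without loss of generality.
1. E is the midpoint of BF ⇒ E = (3/2, 5/2)
2. P is the midpoint of ZN ⇒ P = (0, 1/2)
3. A lies on line BN with BA:AN = 3:5 ⇒ A = (5/8, 3/8)
4. K is the midpoint of FE ⇒ K = (7/4, 15/4)
5. M lies on line KF with KM:MF = 3:4 ⇒ M = (13/7, 30/7)
through P parallel to MN: direction (-13/7, -23/7); meets AN at H = (13/72, 59/72)
H = A + t·(N−A) with t = 32/45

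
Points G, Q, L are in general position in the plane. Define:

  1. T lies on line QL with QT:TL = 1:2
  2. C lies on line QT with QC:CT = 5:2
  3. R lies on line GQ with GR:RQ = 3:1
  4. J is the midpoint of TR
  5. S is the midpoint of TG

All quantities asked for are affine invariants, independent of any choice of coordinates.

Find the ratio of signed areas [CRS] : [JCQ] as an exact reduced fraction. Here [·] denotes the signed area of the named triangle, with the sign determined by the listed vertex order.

[CRS]:[JCQ] = 17/5

Set G = (0, 0), Q = (1, 0), L = (0, 1); any affine frame gives the same invariant.
1. T lies on line QL with QT:TL = 1:2 ⇒ T = (2/3, 1/3)
2. C lies on line QT with QC:CT = 5:2 ⇒ C = (16/21, 5/21)
3. R lies on line GQ with GR:RQ = 3:1 ⇒ R = (3/4, 0)
4. J is the midpoint of TR ⇒ J = (17/24, 1/6)
5. S is the midpoint of TG ⇒ S = (1/3, 1/6)
2·[CRS] = -17/168, 2·[JCQ] = -5/168
[CRS]:[JCQ] = -17/168:-5/168 = 17/5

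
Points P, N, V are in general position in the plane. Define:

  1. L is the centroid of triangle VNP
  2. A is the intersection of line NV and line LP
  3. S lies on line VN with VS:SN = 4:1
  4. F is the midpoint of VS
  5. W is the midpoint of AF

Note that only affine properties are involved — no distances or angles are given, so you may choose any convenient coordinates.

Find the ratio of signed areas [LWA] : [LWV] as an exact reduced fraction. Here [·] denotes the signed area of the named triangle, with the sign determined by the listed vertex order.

Set P = (0, 0), N = (1, 0), V = (0, 1); any affine frame gives the same invariant.
1. L is the centroid of triangle VNP ⇒ L = (1/3, 1/3)
2. A is the intersection of line NV and line LP ⇒ A = (1/2, 1/2)
3. S lies on line VN with VS:SN = 4:1 ⇒ S = (4/5, 1/5)
4. F is the midpoint of VS ⇒ F = (2/5, 3/5)
5. W is the midpoint of AF ⇒ W = (9/20, 11/20)
2·[LWA] = -1/60, 2·[LWV] = 3/20
[LWA]:[LWV] = -1/60:3/20 = -1/9

[LWA]:[LWV] = -1/9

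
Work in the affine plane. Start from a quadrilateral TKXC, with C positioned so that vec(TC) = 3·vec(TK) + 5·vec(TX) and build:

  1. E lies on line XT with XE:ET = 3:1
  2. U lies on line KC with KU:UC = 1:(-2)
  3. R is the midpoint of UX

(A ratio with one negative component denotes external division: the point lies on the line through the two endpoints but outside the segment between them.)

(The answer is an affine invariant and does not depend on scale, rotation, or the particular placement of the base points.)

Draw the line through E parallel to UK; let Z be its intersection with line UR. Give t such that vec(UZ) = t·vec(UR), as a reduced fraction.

t = 11/7

Work in coordinates with T = (0, 0), K = (1, 0), X = (0, 1), C = (3, 5).
1. E lies on line XT with XE:ET = 3:1 ⇒ E = (0, 1/4)
2. U lies on line KC with KU:UC = 1:(-2) ⇒ U = (-1, -5)
3. R is the midpoint of UX ⇒ R = (-1/2, -2)
through E parallel to UK: direction (2, 5); meets UR at Z = (-3/14, -2/7)
Z = U + t·(R−U) with t = 11/7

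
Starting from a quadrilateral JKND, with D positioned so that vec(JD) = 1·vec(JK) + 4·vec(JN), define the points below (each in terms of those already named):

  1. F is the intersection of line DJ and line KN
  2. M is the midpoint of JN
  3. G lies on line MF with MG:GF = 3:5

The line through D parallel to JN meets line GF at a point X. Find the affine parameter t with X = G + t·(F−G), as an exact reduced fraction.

t = 37/5

Work in coordinates with J = (0, 0), K = (1, 0), N = (0, 1), D = (1, 4).
1. F is the intersection of line DJ and line KN ⇒ F = (1/5, 4/5)
2. M is the midpoint of JN ⇒ M = (0, 1/2)
3. G lies on line MF with MG:GF = 3:5 ⇒ G = (3/40, 49/80)
through D parallel to JN: direction (0, 1); meets GF at X = (1, 2)
X = G + t·(F−G) with t = 37/5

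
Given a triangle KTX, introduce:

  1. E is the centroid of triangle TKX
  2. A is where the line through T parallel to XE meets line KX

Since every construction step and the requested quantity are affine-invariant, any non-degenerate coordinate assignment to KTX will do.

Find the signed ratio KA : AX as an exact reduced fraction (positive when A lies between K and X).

KA:AX = -2

Set K = (0, 0), T = (1, 0), X = (0, 1); any affine frame gives the same invariant.
1. E is the centroid of triangle TKX ⇒ E = (1/3, 1/3)
2. A is where the line through T parallel to XE meets line KX ⇒ A = (0, 2)
A = K + t·(X−K) with t = 2, so KA:AX = t:(1−t) = 2:-1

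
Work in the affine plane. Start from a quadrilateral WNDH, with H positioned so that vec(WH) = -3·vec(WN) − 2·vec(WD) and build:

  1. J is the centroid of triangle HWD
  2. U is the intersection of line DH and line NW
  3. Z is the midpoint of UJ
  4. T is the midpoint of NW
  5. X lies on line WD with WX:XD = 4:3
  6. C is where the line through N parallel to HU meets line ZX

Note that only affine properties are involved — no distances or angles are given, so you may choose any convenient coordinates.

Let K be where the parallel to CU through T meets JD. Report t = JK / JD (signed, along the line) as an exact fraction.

Choose coordinates W = (0, 0), N = (1, 0), D = (0, 1), H = (-3, -2).
1. J is the centroid of triangle HWD ⇒ J = (-1, -1/3)
2. U is the intersection of line DH and line NW ⇒ U = (-1, 0)
3. Z is the midpoint of UJ ⇒ Z = (-1, -1/6)
4. T is the midpoint of NW ⇒ T = (1/2, 0)
5. X lies on line WD with WX:XD = 4:3 ⇒ X = (0, 4/7)
6. C is where the line through N parallel to HU meets line ZX ⇒ C = (6, 5)
through T parallel to CU: direction (-7, -5); meets JD at K = (-57/26, -25/13)
K = J + t·(D−J) with t = -31/26

t = -31/26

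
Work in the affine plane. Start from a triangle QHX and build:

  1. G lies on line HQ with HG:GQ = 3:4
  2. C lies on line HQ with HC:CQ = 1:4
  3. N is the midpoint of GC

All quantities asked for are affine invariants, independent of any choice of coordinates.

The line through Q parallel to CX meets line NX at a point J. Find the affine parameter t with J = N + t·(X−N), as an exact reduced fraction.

Work in coordinates with Q = (0, 0), H = (1, 0), X = (0, 1).
1. G lies on line HQ with HG:GQ = 3:4 ⇒ G = (4/7, 0)
2. C lies on line HQ with HC:CQ = 1:4 ⇒ C = (4/5, 0)
3. N is the midpoint of GC ⇒ N = (24/35, 0)
through Q parallel to CX: direction (-4/5, 1); meets NX at J = (24/5, -6)
J = N + t·(X−N) with t = -6

t = -6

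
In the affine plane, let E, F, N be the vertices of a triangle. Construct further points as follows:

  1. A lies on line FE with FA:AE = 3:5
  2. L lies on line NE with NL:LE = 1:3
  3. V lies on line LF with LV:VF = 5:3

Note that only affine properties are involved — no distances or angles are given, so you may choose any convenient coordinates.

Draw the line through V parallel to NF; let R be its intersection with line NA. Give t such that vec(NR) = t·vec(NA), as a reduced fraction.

Set E = (0, 0), F = (1, 0), N = (0, 1); any affine frame gives the same invariant.
1. A lies on line FE with FA:AE = 3:5 ⇒ A = (5/8, 0)
2. L lies on line NE with NL:LE = 1:3 ⇒ L = (0, 3/4)
3. V lies on line LF with LV:VF = 5:3 ⇒ V = (5/8, 9/32)
through V parallel to NF: direction (1, -1); meets NA at R = (5/32, 3/4)
R = N + t·(A−N) with t = 1/4

t = 1/4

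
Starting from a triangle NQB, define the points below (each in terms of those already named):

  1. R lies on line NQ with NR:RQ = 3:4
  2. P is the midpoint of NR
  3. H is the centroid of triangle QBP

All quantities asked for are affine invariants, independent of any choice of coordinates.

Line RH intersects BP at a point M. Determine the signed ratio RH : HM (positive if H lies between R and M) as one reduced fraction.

RH:HM = -2/11

Work in coordinates with N = (0, 0), Q = (1, 0), B = (0, 1).
1. R lies on line NQ with NR:RQ = 3:4 ⇒ R = (3/7, 0)
2. P is the midpoint of NR ⇒ P = (3/14, 0)
3. H is the centroid of triangle QBP ⇒ H = (17/42, 1/3)
line RH meets BP at M = (15/28, -3/2)
H = R + t·(M−R) with t = -2/9, so RH:HM = -2/9:11/9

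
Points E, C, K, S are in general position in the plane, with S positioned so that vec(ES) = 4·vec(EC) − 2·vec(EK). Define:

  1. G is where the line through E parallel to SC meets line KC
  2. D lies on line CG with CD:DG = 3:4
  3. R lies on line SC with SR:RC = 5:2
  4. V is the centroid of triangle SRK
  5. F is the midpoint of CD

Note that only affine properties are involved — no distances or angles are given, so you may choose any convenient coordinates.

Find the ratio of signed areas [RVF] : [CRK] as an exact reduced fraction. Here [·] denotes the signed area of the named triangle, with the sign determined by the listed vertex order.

Work in coordinates with E = (0, 0), C = (1, 0), K = (0, 1), S = (4, -2).
1. G is where the line through E parallel to SC meets line KC ⇒ G = (3, -2)
2. D lies on line CG with CD:DG = 3:4 ⇒ D = (13/7, -6/7)
3. R lies on line SC with SR:RC = 5:2 ⇒ R = (13/7, -4/7)
4. V is the centroid of triangle SRK ⇒ V = (41/21, -11/21)
5. F is the midpoint of CD ⇒ F = (10/7, -3/7)
2·[RVF] = 5/147, 2·[CRK] = 2/7
[RVF]:[CRK] = 5/147:2/7 = 5/42

[RVF]:[CRK] = 5/42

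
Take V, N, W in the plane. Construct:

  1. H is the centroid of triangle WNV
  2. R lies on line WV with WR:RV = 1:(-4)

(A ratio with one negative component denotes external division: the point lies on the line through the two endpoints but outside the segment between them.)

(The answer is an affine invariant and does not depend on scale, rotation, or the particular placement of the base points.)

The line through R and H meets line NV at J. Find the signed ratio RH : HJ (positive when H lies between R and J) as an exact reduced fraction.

Set V = (0, 0), N = (1, 0), W = (0, 1); any affine frame gives the same invariant.
1. H is the centroid of triangle WNV ⇒ H = (1/3, 1/3)
2. R lies on line WV with WR:RV = 1:(-4) ⇒ R = (0, 4/3)
line RH meets NV at J = (4/9, 0)
H = R + t·(J−R) with t = 3/4, so RH:HJ = 3/4:1/4

RH:HJ = 3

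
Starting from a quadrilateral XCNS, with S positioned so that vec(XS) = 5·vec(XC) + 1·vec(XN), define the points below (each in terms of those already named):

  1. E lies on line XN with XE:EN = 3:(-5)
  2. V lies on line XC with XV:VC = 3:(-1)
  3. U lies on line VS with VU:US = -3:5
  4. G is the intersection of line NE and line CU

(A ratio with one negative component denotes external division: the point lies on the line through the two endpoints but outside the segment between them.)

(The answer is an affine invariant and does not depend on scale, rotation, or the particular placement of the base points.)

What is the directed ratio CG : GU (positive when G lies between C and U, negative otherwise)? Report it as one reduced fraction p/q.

CG:GU = 4/15

Set X = (0, 0), C = (1, 0), N = (0, 1), S = (5, 1); any affine frame gives the same invariant.
1. E lies on line XN with XE:EN = 3:(-5) ⇒ E = (0, -3/2)
2. V lies on line XC with XV:VC = 3:(-1) ⇒ V = (3/2, 0)
3. U lies on line VS with VU:US = -3:5 ⇒ U = (-15/4, -3/2)
4. G is the intersection of line NE and line CU ⇒ G = (0, -6/19)
G = C + t·(U−C) with t = 4/19, so CG:GU = t:(1−t) = 4/19:15/19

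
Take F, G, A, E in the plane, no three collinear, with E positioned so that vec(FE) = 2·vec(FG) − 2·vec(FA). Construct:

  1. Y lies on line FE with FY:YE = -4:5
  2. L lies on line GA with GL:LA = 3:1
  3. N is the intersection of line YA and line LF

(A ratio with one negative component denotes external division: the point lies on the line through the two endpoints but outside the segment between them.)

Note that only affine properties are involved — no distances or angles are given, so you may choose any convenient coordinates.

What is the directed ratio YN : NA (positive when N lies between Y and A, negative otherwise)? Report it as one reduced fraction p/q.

YN:NA = -32

Assign F = (0, 0), G = (1, 0), A = (0, 1), E = (2, -2) — the answer is frame-independent, so this choice is without loss of generality.
1. Y lies on line FE with FY:YE = -4:5 ⇒ Y = (-8, 8)
2. L lies on line GA with GL:LA = 3:1 ⇒ L = (1/4, 3/4)
3. N is the intersection of line YA and line LF ⇒ N = (8/31, 24/31)
N = Y + t·(A−Y) with t = 32/31, so YN:NA = t:(1−t) = 32/31:-1/31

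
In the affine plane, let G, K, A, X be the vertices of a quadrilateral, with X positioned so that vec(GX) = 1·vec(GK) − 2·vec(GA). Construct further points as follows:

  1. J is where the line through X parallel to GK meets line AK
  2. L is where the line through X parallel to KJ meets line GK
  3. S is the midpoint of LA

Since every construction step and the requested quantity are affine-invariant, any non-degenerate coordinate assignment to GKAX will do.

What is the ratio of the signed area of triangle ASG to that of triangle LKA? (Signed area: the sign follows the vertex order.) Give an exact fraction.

[ASG]:[LKA] = 1/4

Work in coordinates with G = (0, 0), K = (1, 0), A = (0, 1), X = (1, -2).
1. J is where the line through X parallel to GK meets line AK ⇒ J = (3, -2)
2. L is where the line through X parallel to KJ meets line GK ⇒ L = (-1, 0)
3. S is the midpoint of LA ⇒ S = (-1/2, 1/2)
2·[ASG] = 1/2, 2·[LKA] = 2
[ASG]:[LKA] = 1/2:2 = 1/4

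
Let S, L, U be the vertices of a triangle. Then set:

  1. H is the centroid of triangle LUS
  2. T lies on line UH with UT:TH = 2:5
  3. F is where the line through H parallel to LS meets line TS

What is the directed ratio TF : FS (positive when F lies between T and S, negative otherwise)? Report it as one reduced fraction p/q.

TF:FS = 10/7

Set S = (0, 0), L = (1, 0), U = (0, 1); any affine frame gives the same invariant.
1. H is the centroid of triangle LUS ⇒ H = (1/3, 1/3)
2. T lies on line UH with UT:TH = 2:5 ⇒ T = (2/21, 17/21)
3. F is where the line through H parallel to LS meets line TS ⇒ F = (2/51, 1/3)
F = T + t·(S−T) with t = 10/17, so TF:FS = t:(1−t) = 10/17:7/17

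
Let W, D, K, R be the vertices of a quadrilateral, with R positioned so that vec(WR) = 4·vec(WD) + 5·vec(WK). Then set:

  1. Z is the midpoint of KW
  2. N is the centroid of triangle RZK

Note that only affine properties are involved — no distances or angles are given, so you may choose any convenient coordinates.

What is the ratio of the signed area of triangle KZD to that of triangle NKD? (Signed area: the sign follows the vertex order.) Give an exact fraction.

Assign W = (0, 0), D = (1, 0), K = (0, 1), R = (4, 5) — the answer is frame-independent, so this choice is without loss of generality.
1. Z is the midpoint of KW ⇒ Z = (0, 1/2)
2. N is the centroid of triangle RZK ⇒ N = (4/3, 13/6)
2·[KZD] = 1/2, 2·[NKD] = 5/2
[KZD]:[NKD] = 1/2:5/2 = 1/5

[KZD]:[NKD] = 1/5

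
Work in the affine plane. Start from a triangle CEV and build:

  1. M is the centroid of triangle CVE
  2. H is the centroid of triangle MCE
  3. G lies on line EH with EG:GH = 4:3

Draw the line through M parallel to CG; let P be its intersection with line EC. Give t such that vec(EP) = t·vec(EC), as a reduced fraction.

Work in coordinates with C = (0, 0), E = (1, 0), V = (0, 1).
1. M is the centroid of triangle CVE ⇒ M = (1/3, 1/3)
2. H is the centroid of triangle MCE ⇒ H = (4/9, 1/9)
3. G lies on line EH with EG:GH = 4:3 ⇒ G = (43/63, 4/63)
through M parallel to CG: direction (43/63, 4/63); meets EC at P = (-13/4, 0)
P = E + t·(C−E) with t = 17/4

t = 17/4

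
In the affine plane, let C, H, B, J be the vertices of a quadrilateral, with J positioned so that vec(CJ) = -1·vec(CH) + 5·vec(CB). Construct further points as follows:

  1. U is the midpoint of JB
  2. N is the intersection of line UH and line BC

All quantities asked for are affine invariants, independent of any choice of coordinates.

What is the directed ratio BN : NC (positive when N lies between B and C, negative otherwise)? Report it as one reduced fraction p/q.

Assign C = (0, 0), H = (1, 0), B = (0, 1), J = (-1, 5) — the answer is frame-independent, so this choice is without loss of generality.
1. U is the midpoint of JB ⇒ U = (-1/2, 3)
2. N is the intersection of line UH and line BC ⇒ N = (0, 2)
N = B + t·(C−B) with t = -1, so BN:NC = t:(1−t) = -1:2

BN:NC = -1/2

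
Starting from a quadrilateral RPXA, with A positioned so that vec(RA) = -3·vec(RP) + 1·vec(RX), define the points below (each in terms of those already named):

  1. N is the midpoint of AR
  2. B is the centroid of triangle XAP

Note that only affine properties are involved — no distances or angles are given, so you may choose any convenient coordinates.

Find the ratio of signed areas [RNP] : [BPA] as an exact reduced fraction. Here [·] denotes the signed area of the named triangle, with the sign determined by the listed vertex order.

Work in coordinates with R = (0, 0), P = (1, 0), X = (0, 1), A = (-3, 1).
1. N is the midpoint of AR ⇒ N = (-3/2, 1/2)
2. B is the centroid of triangle XAP ⇒ B = (-2/3, 2/3)
2·[RNP] = -1/2, 2·[BPA] = -1
[RNP]:[BPA] = -1/2:-1 = 1/2

[RNP]:[BPA] = 1/2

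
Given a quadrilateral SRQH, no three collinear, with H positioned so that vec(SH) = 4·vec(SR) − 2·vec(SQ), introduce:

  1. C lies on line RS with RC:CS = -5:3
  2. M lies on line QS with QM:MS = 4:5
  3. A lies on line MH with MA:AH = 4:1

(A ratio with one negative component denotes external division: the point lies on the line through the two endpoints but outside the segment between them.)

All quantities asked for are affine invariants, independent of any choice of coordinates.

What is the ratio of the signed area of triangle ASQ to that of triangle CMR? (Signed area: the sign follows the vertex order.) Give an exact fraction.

Assign S = (0, 0), R = (1, 0), Q = (0, 1), H = (4, -2) — the answer is frame-independent, so this choice is without loss of generality.
1. C lies on line RS with RC:CS = -5:3 ⇒ C = (-3/2, 0)
2. M lies on line QS with QM:MS = 4:5 ⇒ M = (0, 5/9)
3. A lies on line MH with MA:AH = 4:1 ⇒ A = (16/5, -67/45)
2·[ASQ] = -16/5, 2·[CMR] = -25/18
[ASQ]:[CMR] = -16/5:-25/18 = 288/125

[ASQ]:[CMR] = 288/125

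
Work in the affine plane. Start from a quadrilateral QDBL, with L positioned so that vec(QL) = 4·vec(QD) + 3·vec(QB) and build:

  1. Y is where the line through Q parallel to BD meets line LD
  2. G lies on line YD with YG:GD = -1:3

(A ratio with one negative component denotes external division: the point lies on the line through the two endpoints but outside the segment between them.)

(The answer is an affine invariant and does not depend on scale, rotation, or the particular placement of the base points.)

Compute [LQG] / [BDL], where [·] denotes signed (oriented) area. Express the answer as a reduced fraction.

[LQG]:[BDL] = 5/8

Work in coordinates with Q = (0, 0), D = (1, 0), B = (0, 1), L = (4, 3).
1. Y is where the line through Q parallel to BD meets line LD ⇒ Y = (1/2, -1/2)
2. G lies on line YD with YG:GD = -1:3 ⇒ G = (1/4, -3/4)
2·[LQG] = 15/4, 2·[BDL] = 6
[LQG]:[BDL] = 15/4:6 = 5/8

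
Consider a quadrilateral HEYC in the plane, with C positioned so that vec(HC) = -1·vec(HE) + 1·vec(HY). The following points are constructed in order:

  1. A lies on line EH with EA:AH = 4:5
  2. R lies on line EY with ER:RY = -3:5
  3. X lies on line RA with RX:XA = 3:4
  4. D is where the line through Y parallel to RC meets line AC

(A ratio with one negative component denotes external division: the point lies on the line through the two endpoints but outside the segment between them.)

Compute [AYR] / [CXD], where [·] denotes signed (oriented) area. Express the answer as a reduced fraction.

Choose coordinates H = (0, 0), E = (1, 0), Y = (0, 1), C = (-1, 1).
1. A lies on line EH with EA:AH = 4:5 ⇒ A = (5/9, 0)
2. R lies on line EY with ER:RY = -3:5 ⇒ R = (5/2, -3/2)
3. X lies on line RA with RX:XA = 3:4 ⇒ X = (5/3, -6/7)
4. D is where the line through Y parallel to RC meets line AC ⇒ D = (9, -38/7)
2·[AYR] = -10/9, 2·[CXD] = 10/7
[AYR]:[CXD] = -10/9:10/7 = -7/9

[AYR]:[CXD] = -7/9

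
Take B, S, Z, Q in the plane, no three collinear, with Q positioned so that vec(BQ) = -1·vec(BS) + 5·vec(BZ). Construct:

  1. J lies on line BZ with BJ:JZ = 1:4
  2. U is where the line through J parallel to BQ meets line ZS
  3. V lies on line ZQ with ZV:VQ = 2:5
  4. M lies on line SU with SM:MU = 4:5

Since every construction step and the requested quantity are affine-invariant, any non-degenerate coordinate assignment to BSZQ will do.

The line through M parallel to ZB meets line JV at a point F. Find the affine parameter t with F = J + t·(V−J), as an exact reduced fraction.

Assign B = (0, 0), S = (1, 0), Z = (0, 1), Q = (-1, 5) — the answer is frame-independent, so this choice is without loss of generality.
1. J lies on line BZ with BJ:JZ = 1:4 ⇒ J = (0, 1/5)
2. U is where the line through J parallel to BQ meets line ZS ⇒ U = (-1/5, 6/5)
3. V lies on line ZQ with ZV:VQ = 2:5 ⇒ V = (-2/7, 15/7)
4. M lies on line SU with SM:MU = 4:5 ⇒ M = (7/15, 8/15)
through M parallel to ZB: direction (0, -1); meets JV at F = (7/15, -223/75)
F = J + t·(V−J) with t = -49/30

t = -49/30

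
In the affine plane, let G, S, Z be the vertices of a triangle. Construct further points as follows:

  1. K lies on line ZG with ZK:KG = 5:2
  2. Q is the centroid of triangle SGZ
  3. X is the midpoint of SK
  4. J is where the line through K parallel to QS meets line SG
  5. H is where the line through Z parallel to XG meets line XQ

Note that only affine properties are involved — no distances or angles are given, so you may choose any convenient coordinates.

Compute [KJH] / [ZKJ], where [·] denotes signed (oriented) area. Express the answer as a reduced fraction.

Work in coordinates with G = (0, 0), S = (1, 0), Z = (0, 1).
1. K lies on line ZG with ZK:KG = 5:2 ⇒ K = (0, 2/7)
2. Q is the centroid of triangle SGZ ⇒ Q = (1/3, 1/3)
3. X is the midpoint of SK ⇒ X = (1/2, 1/7)
4. J is where the line through K parallel to QS meets line SG ⇒ J = (4/7, 0)
5. H is where the line through Z parallel to XG meets line XQ ⇒ H = (-1/5, 33/35)
2·[KJH] = 78/245, 2·[ZKJ] = 20/49
[KJH]:[ZKJ] = 78/245:20/49 = 39/50

[KJH]:[ZKJ] = 39/50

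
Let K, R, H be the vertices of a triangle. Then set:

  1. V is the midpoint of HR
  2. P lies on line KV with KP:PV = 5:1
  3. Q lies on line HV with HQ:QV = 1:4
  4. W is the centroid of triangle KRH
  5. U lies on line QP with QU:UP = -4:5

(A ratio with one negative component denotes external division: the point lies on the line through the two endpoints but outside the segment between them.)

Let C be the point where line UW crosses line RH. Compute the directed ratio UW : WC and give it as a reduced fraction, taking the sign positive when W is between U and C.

UW:WC = -3

Choose coordinates K = (0, 0), R = (1, 0), H = (0, 1).
1. V is the midpoint of HR ⇒ V = (1/2, 1/2)
2. P lies on line KV with KP:PV = 5:1 ⇒ P = (5/12, 5/12)
3. Q lies on line HV with HQ:QV = 1:4 ⇒ Q = (1/10, 9/10)
4. W is the centroid of triangle KRH ⇒ W = (1/3, 1/3)
5. U lies on line QP with QU:UP = -4:5 ⇒ U = (-7/6, 17/6)
line UW meets RH at C = (-1/6, 7/6)
W = U + t·(C−U) with t = 3/2, so UW:WC = 3/2:-1/2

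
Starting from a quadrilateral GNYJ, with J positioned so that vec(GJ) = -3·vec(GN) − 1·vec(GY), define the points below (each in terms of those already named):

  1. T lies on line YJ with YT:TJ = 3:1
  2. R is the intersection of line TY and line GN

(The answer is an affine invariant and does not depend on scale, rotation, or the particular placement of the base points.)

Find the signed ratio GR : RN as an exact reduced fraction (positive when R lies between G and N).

Set G = (0, 0), N = (1, 0), Y = (0, 1), J = (-3, -1); any affine frame gives the same invariant.
1. T lies on line YJ with YT:TJ = 3:1 ⇒ T = (-9/4, -1/2)
2. R is the intersection of line TY and line GN ⇒ R = (-3/2, 0)
R = G + t·(N−G) with t = -3/2, so GR:RN = t:(1−t) = -3/2:5/2

GR:RN = -3/5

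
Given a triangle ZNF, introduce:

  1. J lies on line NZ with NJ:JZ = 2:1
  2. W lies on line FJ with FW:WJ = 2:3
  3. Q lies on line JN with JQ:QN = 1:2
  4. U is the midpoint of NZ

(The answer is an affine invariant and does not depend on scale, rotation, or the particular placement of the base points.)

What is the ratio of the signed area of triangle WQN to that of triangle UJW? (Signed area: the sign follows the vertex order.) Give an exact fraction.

[WQN]:[UJW] = -8/3

Set Z = (0, 0), N = (1, 0), F = (0, 1); any affine frame gives the same invariant.
1. J lies on line NZ with NJ:JZ = 2:1 ⇒ J = (1/3, 0)
2. W lies on line FJ with FW:WJ = 2:3 ⇒ W = (2/15, 3/5)
3. Q lies on line JN with JQ:QN = 1:2 ⇒ Q = (5/9, 0)
4. U is the midpoint of NZ ⇒ U = (1/2, 0)
2·[WQN] = 4/15, 2·[UJW] = -1/10
[WQN]:[UJW] = 4/15:-1/10 = -8/3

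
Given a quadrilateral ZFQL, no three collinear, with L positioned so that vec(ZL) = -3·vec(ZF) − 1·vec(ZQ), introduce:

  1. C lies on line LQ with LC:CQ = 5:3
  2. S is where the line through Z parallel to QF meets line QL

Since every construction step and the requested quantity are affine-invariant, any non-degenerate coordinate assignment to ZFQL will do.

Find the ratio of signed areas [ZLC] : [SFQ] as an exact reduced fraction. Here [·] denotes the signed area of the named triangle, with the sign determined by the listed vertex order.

Set Z = (0, 0), F = (1, 0), Q = (0, 1), L = (-3, -1); any affine frame gives the same invariant.
1. C lies on line LQ with LC:CQ = 5:3 ⇒ C = (-9/8, 1/4)
2. S is where the line through Z parallel to QF meets line QL ⇒ S = (-3/5, 3/5)
2·[ZLC] = -15/8, 2·[SFQ] = 1
[ZLC]:[SFQ] = -15/8:1 = -15/8

[ZLC]:[SFQ] = -15/8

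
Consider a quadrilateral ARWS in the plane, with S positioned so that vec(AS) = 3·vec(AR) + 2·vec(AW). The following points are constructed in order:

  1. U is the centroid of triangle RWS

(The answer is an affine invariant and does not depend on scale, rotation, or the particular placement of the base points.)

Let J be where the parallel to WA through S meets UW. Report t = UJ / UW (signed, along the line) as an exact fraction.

Set A = (0, 0), R = (1, 0), W = (0, 1), S = (3, 2); any affine frame gives the same invariant.
1. U is the centroid of triangle RWS ⇒ U = (4/3, 1)
through S parallel to WA: direction (0, -1); meets UW at J = (3, 1)
J = U + t·(W−U) with t = -5/4

t = -5/4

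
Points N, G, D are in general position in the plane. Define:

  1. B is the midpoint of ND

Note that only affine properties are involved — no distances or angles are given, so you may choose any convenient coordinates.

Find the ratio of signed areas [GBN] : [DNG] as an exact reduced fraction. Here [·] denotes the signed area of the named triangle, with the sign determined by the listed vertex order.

Assign N = (0, 0), G = (1, 0), D = (0, 1) — the answer is frame-independent, so this choice is without loss of generality.
1. B is the midpoint of ND ⇒ B = (0, 1/2)
2·[GBN] = 1/2, 2·[DNG] = 1
[GBN]:[DNG] = 1/2:1 = 1/2

[GBN]:[DNG] = 1/2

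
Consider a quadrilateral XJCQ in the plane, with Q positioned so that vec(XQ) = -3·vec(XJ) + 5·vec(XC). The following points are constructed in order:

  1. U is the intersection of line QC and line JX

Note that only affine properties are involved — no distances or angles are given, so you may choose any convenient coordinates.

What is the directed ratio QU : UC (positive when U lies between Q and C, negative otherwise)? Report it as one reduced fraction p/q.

QU:UC = -5

Set X = (0, 0), J = (1, 0), C = (0, 1), Q = (-3, 5); any affine frame gives the same invariant.
1. U is the intersection of line QC and line JX ⇒ U = (3/4, 0)
U = Q + t·(C−Q) with t = 5/4, so QU:UC = t:(1−t) = 5/4:-1/4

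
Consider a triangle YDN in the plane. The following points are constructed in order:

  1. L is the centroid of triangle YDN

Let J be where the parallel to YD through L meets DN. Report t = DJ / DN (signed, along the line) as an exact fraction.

t = 1/3

Assign Y = (0, 0), D = (1, 0), N = (0, 1) — the answer is frame-independent, so this choice is without loss of generality.
1. L is the centroid of triangle YDN ⇒ L = (1/3, 1/3)
through L parallel to YD: direction (1, 0); meets DN at J = (2/3, 1/3)
J = D + t·(N−D) with t = 1/3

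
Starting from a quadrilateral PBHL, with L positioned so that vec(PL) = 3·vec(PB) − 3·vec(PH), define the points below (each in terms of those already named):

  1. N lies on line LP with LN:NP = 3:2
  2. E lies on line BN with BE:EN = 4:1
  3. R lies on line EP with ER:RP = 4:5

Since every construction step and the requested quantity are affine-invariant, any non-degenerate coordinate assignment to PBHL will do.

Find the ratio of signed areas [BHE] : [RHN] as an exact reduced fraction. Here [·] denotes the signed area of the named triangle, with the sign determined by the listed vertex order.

[BHE]:[RHN] = -36/19

Set P = (0, 0), B = (1, 0), H = (0, 1), L = (3, -3); any affine frame gives the same invariant.
1. N lies on line LP with LN:NP = 3:2 ⇒ N = (6/5, -6/5)
2. E lies on line BN with BE:EN = 4:1 ⇒ E = (29/25, -24/25)
3. R lies on line EP with ER:RP = 4:5 ⇒ R = (29/45, -8/15)
2·[BHE] = 4/5, 2·[RHN] = -19/45
[BHE]:[RHN] = 4/5:-19/45 = -36/19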